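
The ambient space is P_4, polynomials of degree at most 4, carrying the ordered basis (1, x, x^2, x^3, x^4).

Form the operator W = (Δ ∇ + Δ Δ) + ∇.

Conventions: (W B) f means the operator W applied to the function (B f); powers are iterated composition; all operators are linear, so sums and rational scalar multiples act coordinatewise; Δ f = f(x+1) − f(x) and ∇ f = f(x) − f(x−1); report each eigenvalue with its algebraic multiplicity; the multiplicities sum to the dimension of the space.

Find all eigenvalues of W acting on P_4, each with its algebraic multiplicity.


λ = 0 (multiplicity 5)

image of 1: 0
image of x: 1
image of x^2: 2x + 3
image of x^3: 3x^2 + 9x + 7
image of x^4: 4x^3 + 18x^2 + 28x + 15
the matrix is upper triangular; its diagonal is (0, 0, 0, 0, 0)
for a triangular matrix the eigenvalues are the diagonal entries, with algebraic multiplicity their repetition count


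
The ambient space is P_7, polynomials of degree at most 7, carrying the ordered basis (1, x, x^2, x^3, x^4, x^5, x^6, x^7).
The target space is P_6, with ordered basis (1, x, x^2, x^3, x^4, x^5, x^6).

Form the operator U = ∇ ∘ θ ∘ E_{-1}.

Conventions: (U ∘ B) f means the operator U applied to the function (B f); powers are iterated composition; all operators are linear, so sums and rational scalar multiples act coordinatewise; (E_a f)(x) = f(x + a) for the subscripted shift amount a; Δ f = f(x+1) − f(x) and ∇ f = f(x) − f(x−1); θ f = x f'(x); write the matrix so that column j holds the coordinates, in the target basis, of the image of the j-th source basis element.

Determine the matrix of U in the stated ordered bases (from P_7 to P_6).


image of 1: 0
image of x: 1
image of x^2: 4x - 4
image of x^3: 9x^2 - 21x + 12
image of x^4: 16x^3 - 60x^2 + 76x - 32
image of x^5: 25x^4 - 130x^3 + 260x^2 - 235x + 80
image of x^6: 36x^5 - 240x^4 + 660x^3 - 930x^2 + 666x - 192
image of x^7: 49x^6 - 399x^5 + 1400x^4 - 2695x^3 + 2982x^2 - 1785x + 448
each image's coordinates form column j of the matrix

the matrix is [[0, 1, -4, 12, -32, 80, -192, 448]; [0, 0, 4, -21, 76, -235, 666, -1785]; [0, 0, 0, 9, -60, 260, -930, 2982]; [0, 0, 0, 0, 16, -130, 660, -2695]; [0, 0, 0, 0, 0, 25, -240, 1400]; [0, 0, 0, 0, 0, 0, 36, -399]; [0, 0, 0, 0, 0, 0, 0, 49]] (rows listed top to bottom)


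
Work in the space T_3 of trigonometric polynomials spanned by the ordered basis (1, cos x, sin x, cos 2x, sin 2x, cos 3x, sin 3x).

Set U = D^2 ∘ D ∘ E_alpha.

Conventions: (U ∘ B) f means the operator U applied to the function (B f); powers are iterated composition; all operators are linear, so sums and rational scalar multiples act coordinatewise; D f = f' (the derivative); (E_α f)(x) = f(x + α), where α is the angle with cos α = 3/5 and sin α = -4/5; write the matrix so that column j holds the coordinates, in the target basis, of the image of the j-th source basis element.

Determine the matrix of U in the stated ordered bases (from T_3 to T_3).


the matrix is [[0, 0, 0, 0, 0, 0, 0]; [0, -4/5, -3/5, 0, 0, 0, 0]; [0, 3/5, -4/5, 0, 0, 0, 0]; [0, 0, 0, -192/25, 56/25, 0, 0]; [0, 0, 0, -56/25, -192/25, 0, 0]; [0, 0, 0, 0, 0, -1188/125, 3159/125]; [0, 0, 0, 0, 0, -3159/125, -1188/125]] (rows listed top to bottom)

image of 1: 0
image of cos x: -(4/5)cos x + (3/5)sin x
image of sin x: -(3/5)cos x - (4/5)sin x
image of cos 2x: -(192/25)cos 2x - (56/25)sin 2x
image of sin 2x: (56/25)cos 2x - (192/25)sin 2x
image of cos 3x: -(1188/125)cos 3x - (3159/125)sin 3x
image of sin 3x: (3159/125)cos 3x - (1188/125)sin 3x
each image's coordinates form column j of the matrix


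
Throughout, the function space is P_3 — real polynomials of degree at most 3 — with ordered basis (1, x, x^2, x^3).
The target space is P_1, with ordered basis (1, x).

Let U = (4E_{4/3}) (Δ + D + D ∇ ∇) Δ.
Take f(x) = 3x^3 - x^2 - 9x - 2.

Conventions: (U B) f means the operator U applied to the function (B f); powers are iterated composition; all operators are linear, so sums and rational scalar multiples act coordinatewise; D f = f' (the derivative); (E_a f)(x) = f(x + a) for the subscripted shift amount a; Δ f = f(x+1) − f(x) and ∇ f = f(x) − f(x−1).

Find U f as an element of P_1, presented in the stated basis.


the result is g(x) = 144x + 284

Δ f = 9x^2 + 7x - 7
Δ Δ f = 18x + 16
D Δ f = 18x + 7
∇ Δ f = 18x - 2
∇ ∇ Δ f = 18
D ∇ ∇ Δ f = 0
(Δ + D + D ∇ ∇) Δ f = 36x + 23
E_{4/3} (Δ + D + D ∇ ∇) Δ f = 36x + 71
(4E_{4/3}) (Δ + D + D ∇ ∇) Δ f = 144x + 284


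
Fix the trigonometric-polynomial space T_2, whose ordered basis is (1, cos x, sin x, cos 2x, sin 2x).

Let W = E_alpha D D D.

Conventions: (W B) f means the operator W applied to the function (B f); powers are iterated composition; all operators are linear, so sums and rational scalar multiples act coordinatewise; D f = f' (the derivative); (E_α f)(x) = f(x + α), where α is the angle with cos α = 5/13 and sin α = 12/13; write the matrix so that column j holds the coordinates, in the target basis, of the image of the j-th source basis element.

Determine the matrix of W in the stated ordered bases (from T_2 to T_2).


image of 1: 0
image of cos x: (12/13)cos x + (5/13)sin x
image of sin x: -(5/13)cos x + (12/13)sin x
image of cos 2x: (960/169)cos 2x - (952/169)sin 2x
image of sin 2x: (952/169)cos 2x + (960/169)sin 2x
each image's coordinates form column j of the matrix

the matrix is [[0, 0, 0, 0, 0]; [0, 12/13, -5/13, 0, 0]; [0, 5/13, 12/13, 0, 0]; [0, 0, 0, 960/169, 952/169]; [0, 0, 0, -952/169, 960/169]] (rows listed top to bottom)


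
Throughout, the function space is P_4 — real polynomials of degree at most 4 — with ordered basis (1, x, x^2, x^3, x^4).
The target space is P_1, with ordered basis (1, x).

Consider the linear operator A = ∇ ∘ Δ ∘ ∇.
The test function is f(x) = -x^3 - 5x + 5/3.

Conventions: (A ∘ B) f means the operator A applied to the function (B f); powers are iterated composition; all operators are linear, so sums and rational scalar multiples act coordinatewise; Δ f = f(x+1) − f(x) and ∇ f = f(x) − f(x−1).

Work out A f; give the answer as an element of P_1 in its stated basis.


the result is g(x) = -6

∇ f = -3x^2 + 3x - 6
Δ ∇ f = -6x
∇ Δ ∇ f = -6


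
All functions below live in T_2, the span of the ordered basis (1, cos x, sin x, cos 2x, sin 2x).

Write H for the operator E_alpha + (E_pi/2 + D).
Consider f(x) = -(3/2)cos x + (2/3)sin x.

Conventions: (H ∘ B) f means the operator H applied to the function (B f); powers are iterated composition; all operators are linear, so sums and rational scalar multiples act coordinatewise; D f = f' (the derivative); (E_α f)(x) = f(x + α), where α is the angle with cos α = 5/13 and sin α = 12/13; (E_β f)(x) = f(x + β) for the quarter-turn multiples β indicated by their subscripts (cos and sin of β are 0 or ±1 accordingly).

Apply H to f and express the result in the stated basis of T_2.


the image equals g(x) = (107/78)cos x + (181/39)sin x

E_alpha f = (1/26)cos x + (64/39)sin x
E_pi/2 f = (2/3)cos x + (3/2)sin x
D f = (2/3)cos x + (3/2)sin x
(E_pi/2 + D) f = (4/3)cos x + 3sin x
(E_alpha + (E_pi/2 + D)) f = (107/78)cos x + (181/39)sin x


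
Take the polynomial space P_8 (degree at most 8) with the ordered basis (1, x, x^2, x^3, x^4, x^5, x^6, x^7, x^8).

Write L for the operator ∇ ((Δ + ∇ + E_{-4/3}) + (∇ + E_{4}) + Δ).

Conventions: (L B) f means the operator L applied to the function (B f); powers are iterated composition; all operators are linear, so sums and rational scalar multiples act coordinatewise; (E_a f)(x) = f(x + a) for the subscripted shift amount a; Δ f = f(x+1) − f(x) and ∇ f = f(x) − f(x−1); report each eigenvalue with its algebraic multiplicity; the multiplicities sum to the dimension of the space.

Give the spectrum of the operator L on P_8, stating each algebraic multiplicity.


λ = 0 (multiplicity 9)

image of 1: 0
image of x: 2
image of x^2: 4x + 34/3
image of x^3: 6x^2 + 34x + 106/3
image of x^4: 8x^3 + 68x^2 + (424/3)x + 4874/27
image of x^5: 10x^4 + (340/3)x^3 + (1060/3)x^2 + (24370/27)x + 63662/81
image of x^6: 12x^5 + 170x^4 + (2120/3)x^3 + (24370/9)x^2 + (127324/27)x + 270478/81
image of x^7: 14x^6 + 238x^5 + (3710/3)x^4 + (170590/27)x^3 + (445634/27)x^2 + (1893346/81)x + 10434958/729
image of x^8: 16x^7 + (952/3)x^6 + (5936/3)x^5 + (341180/27)x^4 + (3565072/81)x^3 + (7573384/81)x^2 + (83479664/729)x + 128198314/2187
the matrix is upper triangular; its diagonal is (0, 0, 0, 0, 0, 0, 0, 0, 0)
for a triangular matrix the eigenvalues are the diagonal entries, with algebraic multiplicity their repetition count


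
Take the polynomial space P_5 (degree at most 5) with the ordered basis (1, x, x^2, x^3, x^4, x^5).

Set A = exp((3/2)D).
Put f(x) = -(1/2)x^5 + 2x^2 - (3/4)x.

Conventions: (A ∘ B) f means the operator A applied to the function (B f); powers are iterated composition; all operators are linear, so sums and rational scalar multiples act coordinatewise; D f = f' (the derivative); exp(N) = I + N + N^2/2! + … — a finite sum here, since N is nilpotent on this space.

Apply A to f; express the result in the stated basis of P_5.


order-1 term: -(15/4)x^4 + 6x - 9/8
order-2 term: -(45/4)x^3 + 9/2
order-3 term: -(135/8)x^2
order-4 term: -(405/32)x
order-5 term: -243/64
the series for exp((3/2)D) f terminates at order 5
exp((3/2)D) f = -(1/2)x^5 - (15/4)x^4 - (45/4)x^3 - (119/8)x^2 - (237/32)x - 27/64

the image equals g(x) = -(1/2)x^5 - (15/4)x^4 - (45/4)x^3 - (119/8)x^2 - (237/32)x - 27/64


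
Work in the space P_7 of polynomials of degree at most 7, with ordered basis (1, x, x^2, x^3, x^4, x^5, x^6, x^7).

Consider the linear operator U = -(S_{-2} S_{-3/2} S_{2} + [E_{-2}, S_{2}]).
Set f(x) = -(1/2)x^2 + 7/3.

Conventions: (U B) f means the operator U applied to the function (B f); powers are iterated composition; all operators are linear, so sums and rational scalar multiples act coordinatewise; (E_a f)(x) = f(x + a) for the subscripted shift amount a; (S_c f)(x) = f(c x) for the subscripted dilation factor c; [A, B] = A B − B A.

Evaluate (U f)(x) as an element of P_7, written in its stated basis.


S_{2} f = -2x^2 + 7/3
S_{-3/2} S_{2} f = -(9/2)x^2 + 7/3
S_{-2} (S_{-3/2} S_{2}) f = -18x^2 + 7/3
S_{2} f = -2x^2 + 7/3
E_{-2} S_{2} f = -2x^2 + 8x - 17/3
E_{-2} f = -(1/2)x^2 + 2x + 1/3
S_{2} E_{-2} f = -2x^2 + 4x + 1/3
[E_{-2}, S_{2}] f = 4x - 6
(S_{-2} S_{-3/2} S_{2} + [E_{-2}, S_{2}]) f = -18x^2 + 4x - 11/3
(-(S_{-2} S_{-3/2} S_{2} + [E_{-2}, S_{2}])) f = 18x^2 - 4x + 11/3

g(x) = 18x^2 - 4x + 11/3


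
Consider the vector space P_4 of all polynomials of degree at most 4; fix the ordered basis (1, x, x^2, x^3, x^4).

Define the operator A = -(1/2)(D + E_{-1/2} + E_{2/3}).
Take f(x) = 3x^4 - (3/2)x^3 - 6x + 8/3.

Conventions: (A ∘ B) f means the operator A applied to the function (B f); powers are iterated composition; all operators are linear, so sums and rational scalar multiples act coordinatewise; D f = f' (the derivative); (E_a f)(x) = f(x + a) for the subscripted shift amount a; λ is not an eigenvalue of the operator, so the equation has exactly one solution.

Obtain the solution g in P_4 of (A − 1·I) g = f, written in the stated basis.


the result is g(x) = -(3/2)x^4 + (5/2)x^3 - (5/8)x^2 + (167/72)x - 1651/864

write g with unknown coordinates in the stated basis and equate coefficients in (A − 1·I) g = f
solving from the highest basis element down gives g = -(3/2)x^4 + (5/2)x^3 - (5/8)x^2 + (167/72)x - 1651/864
check: A g = (3/2)x^4 + x^3 - (5/8)x^2 - (265/72)x + 653/864
so A g − 1·g = 3x^4 - (3/2)x^3 - 6x + 8/3 = f ✓


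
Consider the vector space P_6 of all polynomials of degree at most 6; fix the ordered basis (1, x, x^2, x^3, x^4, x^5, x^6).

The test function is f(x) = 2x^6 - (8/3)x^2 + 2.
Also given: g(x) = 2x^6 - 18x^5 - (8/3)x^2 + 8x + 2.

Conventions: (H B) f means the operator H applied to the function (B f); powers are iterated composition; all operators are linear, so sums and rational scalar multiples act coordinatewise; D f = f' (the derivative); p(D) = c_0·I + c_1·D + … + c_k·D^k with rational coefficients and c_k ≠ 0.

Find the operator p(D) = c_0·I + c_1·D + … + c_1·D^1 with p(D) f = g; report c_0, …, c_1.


D^0 f = 2x^6 - (8/3)x^2 + 2
D^1 f = 12x^5 - (16/3)x
matching coefficients of g against c_0 f + c_1 Df + … from the top degree down determines the c_i
solution: c_0 = 1, c_1 = -3/2

p(D) = I − (3/2)·D, i.e. c_0 = 1, c_1 = -3/2


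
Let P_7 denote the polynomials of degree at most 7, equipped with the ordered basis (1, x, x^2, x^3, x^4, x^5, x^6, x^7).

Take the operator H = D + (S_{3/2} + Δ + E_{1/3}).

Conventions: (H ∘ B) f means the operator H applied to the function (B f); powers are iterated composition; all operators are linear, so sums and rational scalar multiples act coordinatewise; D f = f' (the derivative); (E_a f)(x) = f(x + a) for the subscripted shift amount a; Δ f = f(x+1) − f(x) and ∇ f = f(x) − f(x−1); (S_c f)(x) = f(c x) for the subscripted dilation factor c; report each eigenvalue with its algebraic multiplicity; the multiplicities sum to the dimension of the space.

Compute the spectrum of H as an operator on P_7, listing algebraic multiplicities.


image of 1: 2
image of x: (5/2)x + 7/3
image of x^2: (13/4)x^2 + (14/3)x + 10/9
image of x^3: (35/8)x^3 + 7x^2 + (10/3)x + 28/27
image of x^4: (97/16)x^4 + (28/3)x^3 + (20/3)x^2 + (112/27)x + 82/81
image of x^5: (275/32)x^5 + (35/3)x^4 + (100/9)x^3 + (280/27)x^2 + (410/81)x + 244/243
image of x^6: (793/64)x^6 + 14x^5 + (50/3)x^4 + (560/27)x^3 + (410/27)x^2 + (488/81)x + 730/729
image of x^7: (2315/128)x^7 + (49/3)x^6 + (70/3)x^5 + (980/27)x^4 + (2870/81)x^3 + (1708/81)x^2 + (5110/729)x + 2188/2187
the matrix is upper triangular; its diagonal is (2, 5/2, 13/4, 35/8, 97/16, 275/32, 793/64, 2315/128)
for a triangular matrix the eigenvalues are the diagonal entries, with algebraic multiplicity their repetition count

λ = 2 (multiplicity 1), λ = 5/2 (multiplicity 1), λ = 13/4 (multiplicity 1), λ = 35/8 (multiplicity 1), λ = 97/16 (multiplicity 1), λ = 275/32 (multiplicity 1), λ = 793/64 (multiplicity 1), λ = 2315/128 (multiplicity 1)


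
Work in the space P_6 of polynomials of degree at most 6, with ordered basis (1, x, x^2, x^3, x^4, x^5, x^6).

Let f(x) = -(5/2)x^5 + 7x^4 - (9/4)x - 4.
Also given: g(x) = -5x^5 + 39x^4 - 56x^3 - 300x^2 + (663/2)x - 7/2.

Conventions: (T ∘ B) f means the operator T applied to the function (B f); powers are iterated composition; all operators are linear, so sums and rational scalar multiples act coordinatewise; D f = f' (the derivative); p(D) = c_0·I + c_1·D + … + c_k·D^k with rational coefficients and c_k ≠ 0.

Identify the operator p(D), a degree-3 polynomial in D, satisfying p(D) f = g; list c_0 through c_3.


c_0 = 2, c_1 = -2, c_2 = 0, c_3 = 2

D^0 f = -(5/2)x^5 + 7x^4 - (9/4)x - 4
D^1 f = -(25/2)x^4 + 28x^3 - 9/4
D^2 f = -50x^3 + 84x^2
D^3 f = -150x^2 + 168x
matching coefficients of g against c_0 f + c_1 Df + … from the top degree down determines the c_i
solution: c_0 = 2, c_1 = -2, c_2 = 0, c_3 = 2


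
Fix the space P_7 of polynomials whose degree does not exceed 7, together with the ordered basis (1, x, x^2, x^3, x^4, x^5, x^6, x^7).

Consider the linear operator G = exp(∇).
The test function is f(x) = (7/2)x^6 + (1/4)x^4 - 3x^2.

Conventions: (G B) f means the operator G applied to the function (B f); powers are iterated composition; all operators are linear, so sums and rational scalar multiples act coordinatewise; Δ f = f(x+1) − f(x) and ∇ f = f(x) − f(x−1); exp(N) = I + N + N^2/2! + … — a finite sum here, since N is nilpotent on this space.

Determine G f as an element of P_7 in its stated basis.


the result is g(x) = (7/2)x^6 + 21x^5 + (1/4)x^4 - 69x^3 + (99/2)x^2 + 35x - 125/4

order-1 term: 21x^5 - (105/2)x^4 + 71x^3 - 54x^2 + 16x - 3/4
order-2 term: (105/2)x^4 - 210x^3 + 369x^2 - 318x + 429/4
order-3 term: 70x^3 - 315x^2 + 526x - 633/2
order-4 term: (105/2)x^2 - 210x + 911/4
order-5 term: 21x - 105/2
order-6 term: 7/2
the series for exp(∇) f terminates at order 6
exp(∇) f = (7/2)x^6 + 21x^5 + (1/4)x^4 - 69x^3 + (99/2)x^2 + 35x - 125/4


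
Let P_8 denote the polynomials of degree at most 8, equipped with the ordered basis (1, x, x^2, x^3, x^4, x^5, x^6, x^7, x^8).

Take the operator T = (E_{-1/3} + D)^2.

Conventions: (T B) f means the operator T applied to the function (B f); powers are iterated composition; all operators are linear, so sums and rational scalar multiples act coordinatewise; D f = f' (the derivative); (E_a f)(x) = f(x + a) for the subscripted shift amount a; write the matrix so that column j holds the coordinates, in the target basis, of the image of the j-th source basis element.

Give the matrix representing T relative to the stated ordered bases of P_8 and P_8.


image of 1: 1
image of x: x + 4/3
image of x^2: x^2 + (8/3)x + 10/9
image of x^3: x^3 + 4x^2 + (10/3)x + 10/27
image of x^4: x^4 + (16/3)x^3 + (20/3)x^2 + (40/27)x - 8/81
image of x^5: x^5 + (20/3)x^4 + (100/9)x^3 + (100/27)x^2 - (40/81)x - 2/243
image of x^6: x^6 + 8x^5 + (50/3)x^4 + (200/27)x^3 - (40/27)x^2 - (4/81)x + 28/729
image of x^7: x^7 + (28/3)x^6 + (70/3)x^5 + (350/27)x^4 - (280/81)x^3 - (14/81)x^2 + (196/729)x - 86/2187
image of x^8: x^8 + (32/3)x^7 + (280/9)x^6 + (560/27)x^5 - (560/81)x^4 - (112/243)x^3 + (784/729)x^2 - (688/2187)x + 208/6561
each image's coordinates form column j of the matrix

the matrix is [[1, 4/3, 10/9, 10/27, -8/81, -2/243, 28/729, -86/2187, 208/6561]; [0, 1, 8/3, 10/3, 40/27, -40/81, -4/81, 196/729, -688/2187]; [0, 0, 1, 4, 20/3, 100/27, -40/27, -14/81, 784/729]; [0, 0, 0, 1, 16/3, 100/9, 200/27, -280/81, -112/243]; [0, 0, 0, 0, 1, 20/3, 50/3, 350/27, -560/81]; [0, 0, 0, 0, 0, 1, 8, 70/3, 560/27]; [0, 0, 0, 0, 0, 0, 1, 28/3, 280/9]; [0, 0, 0, 0, 0, 0, 0, 1, 32/3]; [0, 0, 0, 0, 0, 0, 0, 0, 1]] (rows listed top to bottom)


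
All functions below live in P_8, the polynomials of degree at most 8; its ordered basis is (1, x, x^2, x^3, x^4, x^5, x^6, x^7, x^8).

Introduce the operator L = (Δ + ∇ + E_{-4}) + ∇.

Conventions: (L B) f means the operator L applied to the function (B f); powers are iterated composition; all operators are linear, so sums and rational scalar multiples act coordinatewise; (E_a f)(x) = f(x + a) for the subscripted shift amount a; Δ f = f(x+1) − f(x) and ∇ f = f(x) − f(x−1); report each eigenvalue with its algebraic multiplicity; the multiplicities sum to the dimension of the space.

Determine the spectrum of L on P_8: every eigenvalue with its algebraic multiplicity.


λ = 1 (multiplicity 9)

image of 1: 1
image of x: x - 1
image of x^2: x^2 - 2x + 15
image of x^3: x^3 - 3x^2 + 45x - 61
image of x^4: x^4 - 4x^3 + 90x^2 - 244x + 255
image of x^5: x^5 - 5x^4 + 150x^3 - 610x^2 + 1275x - 1021
image of x^6: x^6 - 6x^5 + 225x^4 - 1220x^3 + 3825x^2 - 6126x + 4095
image of x^7: x^7 - 7x^6 + 315x^5 - 2135x^4 + 8925x^3 - 21441x^2 + 28665x - 16381
image of x^8: x^8 - 8x^7 + 420x^6 - 3416x^5 + 17850x^4 - 57176x^3 + 114660x^2 - 131048x + 65535
the matrix is upper triangular; its diagonal is (1, 1, 1, 1, 1, 1, 1, 1, 1)
for a triangular matrix the eigenvalues are the diagonal entries, with algebraic multiplicity their repetition count


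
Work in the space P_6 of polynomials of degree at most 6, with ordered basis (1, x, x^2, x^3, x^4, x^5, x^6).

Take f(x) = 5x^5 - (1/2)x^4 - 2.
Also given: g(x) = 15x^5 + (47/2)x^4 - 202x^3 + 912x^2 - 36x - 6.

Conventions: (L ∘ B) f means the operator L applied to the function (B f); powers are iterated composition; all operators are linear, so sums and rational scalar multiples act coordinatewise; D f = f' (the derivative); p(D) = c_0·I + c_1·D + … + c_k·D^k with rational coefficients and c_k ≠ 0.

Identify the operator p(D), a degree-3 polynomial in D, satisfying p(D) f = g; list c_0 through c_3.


D^0 f = 5x^5 - (1/2)x^4 - 2
D^1 f = 25x^4 - 2x^3
D^2 f = 100x^3 - 6x^2
D^3 f = 300x^2 - 12x
matching coefficients of g against c_0 f + c_1 Df + … from the top degree down determines the c_i
solution: c_0 = 3, c_1 = 1, c_2 = -2, c_3 = 3

p(D) = 3·I + D − 2·D^2 + 3·D^3, i.e. c_0 = 3, c_1 = 1, c_2 = -2, c_3 = 3


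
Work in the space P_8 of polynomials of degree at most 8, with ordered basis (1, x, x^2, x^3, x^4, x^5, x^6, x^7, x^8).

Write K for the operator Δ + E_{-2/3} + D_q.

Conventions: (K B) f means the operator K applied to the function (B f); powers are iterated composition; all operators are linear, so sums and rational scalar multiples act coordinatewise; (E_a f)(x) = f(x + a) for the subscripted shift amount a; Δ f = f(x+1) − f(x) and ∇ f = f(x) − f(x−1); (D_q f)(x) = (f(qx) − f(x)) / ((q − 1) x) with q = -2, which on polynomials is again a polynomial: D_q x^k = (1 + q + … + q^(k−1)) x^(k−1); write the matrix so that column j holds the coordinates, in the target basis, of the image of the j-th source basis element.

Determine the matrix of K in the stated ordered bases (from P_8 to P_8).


the matrix is [[1, 4/3, 13/9, 19/27, 97/81, 211/243, 793/729, 2059/2187, 6817/6561]; [0, 1, -1/3, 13/3, 76/27, 485/81, 422/81, 5551/729, 16472/2187]; [0, 0, 1, 4, 26/3, 190/27, 485/27, 1477/81, 22204/729]; [0, 0, 0, 1, -11/3, 130/9, 380/27, 3395/81, 11816/243]; [0, 0, 0, 0, 1, 38/3, 65/3, 665/27, 6790/81]; [0, 0, 0, 0, 0, 1, -19, 91/3, 1064/27]; [0, 0, 0, 0, 0, 0, 1, 136/3, 364/9]; [0, 0, 0, 0, 0, 0, 0, 1, -247/3]; [0, 0, 0, 0, 0, 0, 0, 0, 1]] (rows listed top to bottom)

image of 1: 1
image of x: x + 4/3
image of x^2: x^2 - (1/3)x + 13/9
image of x^3: x^3 + 4x^2 + (13/3)x + 19/27
image of x^4: x^4 - (11/3)x^3 + (26/3)x^2 + (76/27)x + 97/81
image of x^5: x^5 + (38/3)x^4 + (130/9)x^3 + (190/27)x^2 + (485/81)x + 211/243
image of x^6: x^6 - 19x^5 + (65/3)x^4 + (380/27)x^3 + (485/27)x^2 + (422/81)x + 793/729
image of x^7: x^7 + (136/3)x^6 + (91/3)x^5 + (665/27)x^4 + (3395/81)x^3 + (1477/81)x^2 + (5551/729)x + 2059/2187
image of x^8: x^8 - (247/3)x^7 + (364/9)x^6 + (1064/27)x^5 + (6790/81)x^4 + (11816/243)x^3 + (22204/729)x^2 + (16472/2187)x + 6817/6561
each image's coordinates form column j of the matrix


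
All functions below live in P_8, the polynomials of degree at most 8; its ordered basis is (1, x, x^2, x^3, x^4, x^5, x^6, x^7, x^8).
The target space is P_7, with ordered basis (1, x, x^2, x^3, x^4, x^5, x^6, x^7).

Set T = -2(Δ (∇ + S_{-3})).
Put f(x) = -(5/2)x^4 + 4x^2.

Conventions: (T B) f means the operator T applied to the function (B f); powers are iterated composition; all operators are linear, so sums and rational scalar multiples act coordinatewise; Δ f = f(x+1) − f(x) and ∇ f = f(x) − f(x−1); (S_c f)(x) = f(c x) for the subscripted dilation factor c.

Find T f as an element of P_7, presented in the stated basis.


the result is g(x) = 1620x^3 + 2490x^2 + 1476x + 327

∇ f = -10x^3 + 15x^2 - 2x - 3/2
S_{-3} f = -(405/2)x^4 + 36x^2
(∇ + S_{-3}) f = -(405/2)x^4 - 10x^3 + 51x^2 - 2x - 3/2
Δ (∇ + S_{-3}) f = -810x^3 - 1245x^2 - 738x - 327/2
(-2(Δ (∇ + S_{-3}))) f = 1620x^3 + 2490x^2 + 1476x + 327


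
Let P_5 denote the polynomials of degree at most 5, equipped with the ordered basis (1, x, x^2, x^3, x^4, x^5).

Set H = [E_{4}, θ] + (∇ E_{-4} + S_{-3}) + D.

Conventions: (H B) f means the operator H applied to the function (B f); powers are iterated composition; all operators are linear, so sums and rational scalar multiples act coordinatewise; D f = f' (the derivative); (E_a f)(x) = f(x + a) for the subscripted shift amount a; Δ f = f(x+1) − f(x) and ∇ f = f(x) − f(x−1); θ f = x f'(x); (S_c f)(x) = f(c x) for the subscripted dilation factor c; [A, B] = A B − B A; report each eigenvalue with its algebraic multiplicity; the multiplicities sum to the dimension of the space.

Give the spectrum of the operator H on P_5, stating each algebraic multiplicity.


λ = -243 (multiplicity 1), λ = -27 (multiplicity 1), λ = -3 (multiplicity 1), λ = 1 (multiplicity 1), λ = 9 (multiplicity 1), λ = 81 (multiplicity 1)

image of 1: 1
image of x: -3x + 6
image of x^2: 9x^2 + 12x + 23
image of x^3: -27x^3 + 18x^2 + 69x + 253
image of x^4: 81x^4 + 24x^3 + 138x^2 + 1012x + 655
image of x^5: -243x^5 + 30x^4 + 230x^3 + 2530x^2 + 3275x + 7221
the matrix is upper triangular; its diagonal is (1, -3, 9, -27, 81, -243)
for a triangular matrix the eigenvalues are the diagonal entries, with algebraic multiplicity their repetition count


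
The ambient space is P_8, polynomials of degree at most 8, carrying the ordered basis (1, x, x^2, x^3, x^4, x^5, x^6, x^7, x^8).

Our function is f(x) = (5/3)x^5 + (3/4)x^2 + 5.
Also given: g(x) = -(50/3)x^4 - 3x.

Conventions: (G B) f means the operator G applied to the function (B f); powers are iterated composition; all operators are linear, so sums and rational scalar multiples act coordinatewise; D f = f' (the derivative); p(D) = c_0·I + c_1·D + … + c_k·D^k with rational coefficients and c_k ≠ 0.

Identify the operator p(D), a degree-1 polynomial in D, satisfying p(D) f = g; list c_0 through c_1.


p(D) = -2·D, i.e. c_0 = 0, c_1 = -2

D^0 f = (5/3)x^5 + (3/4)x^2 + 5
D^1 f = (25/3)x^4 + (3/2)x
matching coefficients of g against c_0 f + c_1 Df + … from the top degree down determines the c_i
solution: c_0 = 0, c_1 = -2


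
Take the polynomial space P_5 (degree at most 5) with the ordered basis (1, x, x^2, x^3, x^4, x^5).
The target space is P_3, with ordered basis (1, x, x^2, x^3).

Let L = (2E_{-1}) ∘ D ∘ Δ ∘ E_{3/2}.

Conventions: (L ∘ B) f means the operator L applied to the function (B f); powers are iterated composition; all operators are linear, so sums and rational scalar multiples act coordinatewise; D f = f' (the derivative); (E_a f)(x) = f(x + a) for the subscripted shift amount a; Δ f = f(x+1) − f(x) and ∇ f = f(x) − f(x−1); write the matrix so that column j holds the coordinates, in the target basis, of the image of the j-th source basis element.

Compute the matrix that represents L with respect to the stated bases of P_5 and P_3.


image of 1: 0
image of x: 0
image of x^2: 4
image of x^3: 12x + 12
image of x^4: 24x^2 + 48x + 26
image of x^5: 40x^3 + 120x^2 + 130x + 50
each image's coordinates form column j of the matrix

the matrix is [[0, 0, 4, 12, 26, 50]; [0, 0, 0, 12, 48, 130]; [0, 0, 0, 0, 24, 120]; [0, 0, 0, 0, 0, 40]] (rows listed top to bottom)


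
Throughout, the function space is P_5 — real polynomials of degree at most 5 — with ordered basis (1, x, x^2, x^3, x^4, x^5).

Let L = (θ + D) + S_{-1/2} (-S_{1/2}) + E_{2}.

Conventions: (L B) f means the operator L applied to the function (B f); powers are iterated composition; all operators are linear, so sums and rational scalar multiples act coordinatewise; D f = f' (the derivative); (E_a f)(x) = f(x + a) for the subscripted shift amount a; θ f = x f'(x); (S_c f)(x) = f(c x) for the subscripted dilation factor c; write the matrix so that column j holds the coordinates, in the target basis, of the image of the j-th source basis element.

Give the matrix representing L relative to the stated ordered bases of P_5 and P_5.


image of 1: 0
image of x: (9/4)x + 3
image of x^2: (47/16)x^2 + 6x + 4
image of x^3: (257/64)x^3 + 9x^2 + 12x + 8
image of x^4: (1279/256)x^4 + 12x^3 + 24x^2 + 32x + 16
image of x^5: (6145/1024)x^5 + 15x^4 + 40x^3 + 80x^2 + 80x + 32
each image's coordinates form column j of the matrix

the matrix is [[0, 3, 4, 8, 16, 32]; [0, 9/4, 6, 12, 32, 80]; [0, 0, 47/16, 9, 24, 80]; [0, 0, 0, 257/64, 12, 40]; [0, 0, 0, 0, 1279/256, 15]; [0, 0, 0, 0, 0, 6145/1024]] (rows listed top to bottom)


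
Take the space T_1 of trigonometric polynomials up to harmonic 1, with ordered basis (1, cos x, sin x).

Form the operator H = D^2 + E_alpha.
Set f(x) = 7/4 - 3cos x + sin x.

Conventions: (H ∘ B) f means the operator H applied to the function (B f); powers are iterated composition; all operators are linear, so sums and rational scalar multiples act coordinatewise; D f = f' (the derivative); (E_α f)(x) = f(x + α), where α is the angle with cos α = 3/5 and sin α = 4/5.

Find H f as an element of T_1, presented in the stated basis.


the result is g(x) = 7/4 + 2cos x + 2sin x

D f = cos x + 3sin x
D D f = 3cos x - sin x
E_alpha f = 7/4 - cos x + 3sin x
(D^2 + E_alpha) f = 7/4 + 2cos x + 2sin x


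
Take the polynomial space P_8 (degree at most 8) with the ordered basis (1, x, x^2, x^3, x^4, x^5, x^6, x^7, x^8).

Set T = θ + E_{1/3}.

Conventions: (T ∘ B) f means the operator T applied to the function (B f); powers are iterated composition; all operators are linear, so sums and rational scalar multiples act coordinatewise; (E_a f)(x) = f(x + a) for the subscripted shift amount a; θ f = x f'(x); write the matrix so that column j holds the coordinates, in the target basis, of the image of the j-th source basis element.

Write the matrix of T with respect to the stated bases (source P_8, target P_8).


the matrix is [[1, 1/3, 1/9, 1/27, 1/81, 1/243, 1/729, 1/2187, 1/6561]; [0, 2, 2/3, 1/3, 4/27, 5/81, 2/81, 7/729, 8/2187]; [0, 0, 3, 1, 2/3, 10/27, 5/27, 7/81, 28/729]; [0, 0, 0, 4, 4/3, 10/9, 20/27, 35/81, 56/243]; [0, 0, 0, 0, 5, 5/3, 5/3, 35/27, 70/81]; [0, 0, 0, 0, 0, 6, 2, 7/3, 56/27]; [0, 0, 0, 0, 0, 0, 7, 7/3, 28/9]; [0, 0, 0, 0, 0, 0, 0, 8, 8/3]; [0, 0, 0, 0, 0, 0, 0, 0, 9]] (rows listed top to bottom)

image of 1: 1
image of x: 2x + 1/3
image of x^2: 3x^2 + (2/3)x + 1/9
image of x^3: 4x^3 + x^2 + (1/3)x + 1/27
image of x^4: 5x^4 + (4/3)x^3 + (2/3)x^2 + (4/27)x + 1/81
image of x^5: 6x^5 + (5/3)x^4 + (10/9)x^3 + (10/27)x^2 + (5/81)x + 1/243
image of x^6: 7x^6 + 2x^5 + (5/3)x^4 + (20/27)x^3 + (5/27)x^2 + (2/81)x + 1/729
image of x^7: 8x^7 + (7/3)x^6 + (7/3)x^5 + (35/27)x^4 + (35/81)x^3 + (7/81)x^2 + (7/729)x + 1/2187
image of x^8: 9x^8 + (8/3)x^7 + (28/9)x^6 + (56/27)x^5 + (70/81)x^4 + (56/243)x^3 + (28/729)x^2 + (8/2187)x + 1/6561
each image's coordinates form column j of the matrix


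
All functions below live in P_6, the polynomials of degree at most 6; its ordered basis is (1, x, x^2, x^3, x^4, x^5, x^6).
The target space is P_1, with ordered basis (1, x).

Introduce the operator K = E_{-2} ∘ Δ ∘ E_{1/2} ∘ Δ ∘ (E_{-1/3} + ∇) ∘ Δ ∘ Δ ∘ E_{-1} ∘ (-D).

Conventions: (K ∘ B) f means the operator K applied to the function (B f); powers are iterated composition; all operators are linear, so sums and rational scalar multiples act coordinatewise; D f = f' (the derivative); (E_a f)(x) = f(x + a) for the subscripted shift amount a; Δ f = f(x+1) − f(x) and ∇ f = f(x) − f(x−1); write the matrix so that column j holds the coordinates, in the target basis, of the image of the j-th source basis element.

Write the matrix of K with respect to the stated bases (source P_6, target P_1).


image of 1: 0
image of x: 0
image of x^2: 0
image of x^3: 0
image of x^4: 0
image of x^5: -120
image of x^6: -720x - 120
each image's coordinates form column j of the matrix

the matrix is [[0, 0, 0, 0, 0, -120, -120]; [0, 0, 0, 0, 0, 0, -720]] (rows listed top to bottom)


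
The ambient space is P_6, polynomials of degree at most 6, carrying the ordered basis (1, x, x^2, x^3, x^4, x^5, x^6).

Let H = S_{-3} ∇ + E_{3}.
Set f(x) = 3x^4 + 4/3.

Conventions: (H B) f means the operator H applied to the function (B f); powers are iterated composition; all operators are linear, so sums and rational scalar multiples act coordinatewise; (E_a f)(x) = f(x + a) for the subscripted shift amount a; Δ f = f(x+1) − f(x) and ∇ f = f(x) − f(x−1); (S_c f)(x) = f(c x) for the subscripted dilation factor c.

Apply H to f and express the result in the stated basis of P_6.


the image equals g(x) = 3x^4 - 288x^3 + 288x + 724/3

∇ f = 12x^3 - 18x^2 + 12x - 3
S_{-3} ∇ f = -324x^3 - 162x^2 - 36x - 3
E_{3} f = 3x^4 + 36x^3 + 162x^2 + 324x + 733/3
(S_{-3} ∇ + E_{3}) f = 3x^4 - 288x^3 + 288x + 724/3


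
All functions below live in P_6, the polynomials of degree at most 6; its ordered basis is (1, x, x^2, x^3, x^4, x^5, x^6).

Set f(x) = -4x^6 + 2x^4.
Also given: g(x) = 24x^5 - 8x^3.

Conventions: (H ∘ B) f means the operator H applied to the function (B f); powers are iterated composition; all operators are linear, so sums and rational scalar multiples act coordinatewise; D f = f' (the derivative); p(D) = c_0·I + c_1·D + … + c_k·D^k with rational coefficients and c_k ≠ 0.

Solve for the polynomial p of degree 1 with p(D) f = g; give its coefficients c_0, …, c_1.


p(D) = -D, i.e. c_0 = 0, c_1 = -1

D^0 f = -4x^6 + 2x^4
D^1 f = -24x^5 + 8x^3
matching coefficients of g against c_0 f + c_1 Df + … from the top degree down determines the c_i
solution: c_0 = 0, c_1 = -1


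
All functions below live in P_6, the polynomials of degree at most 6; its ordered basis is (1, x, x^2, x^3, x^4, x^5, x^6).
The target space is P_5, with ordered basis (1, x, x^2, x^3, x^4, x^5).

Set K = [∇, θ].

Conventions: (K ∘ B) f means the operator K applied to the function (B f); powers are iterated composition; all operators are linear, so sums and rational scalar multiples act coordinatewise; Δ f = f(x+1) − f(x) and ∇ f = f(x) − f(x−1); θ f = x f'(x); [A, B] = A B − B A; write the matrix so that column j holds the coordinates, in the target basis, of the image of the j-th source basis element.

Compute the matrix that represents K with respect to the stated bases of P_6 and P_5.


image of 1: 0
image of x: 1
image of x^2: 2x - 2
image of x^3: 3x^2 - 6x + 3
image of x^4: 4x^3 - 12x^2 + 12x - 4
image of x^5: 5x^4 - 20x^3 + 30x^2 - 20x + 5
image of x^6: 6x^5 - 30x^4 + 60x^3 - 60x^2 + 30x - 6
each image's coordinates form column j of the matrix

the matrix is [[0, 1, -2, 3, -4, 5, -6]; [0, 0, 2, -6, 12, -20, 30]; [0, 0, 0, 3, -12, 30, -60]; [0, 0, 0, 0, 4, -20, 60]; [0, 0, 0, 0, 0, 5, -30]; [0, 0, 0, 0, 0, 0, 6]] (rows listed top to bottom)


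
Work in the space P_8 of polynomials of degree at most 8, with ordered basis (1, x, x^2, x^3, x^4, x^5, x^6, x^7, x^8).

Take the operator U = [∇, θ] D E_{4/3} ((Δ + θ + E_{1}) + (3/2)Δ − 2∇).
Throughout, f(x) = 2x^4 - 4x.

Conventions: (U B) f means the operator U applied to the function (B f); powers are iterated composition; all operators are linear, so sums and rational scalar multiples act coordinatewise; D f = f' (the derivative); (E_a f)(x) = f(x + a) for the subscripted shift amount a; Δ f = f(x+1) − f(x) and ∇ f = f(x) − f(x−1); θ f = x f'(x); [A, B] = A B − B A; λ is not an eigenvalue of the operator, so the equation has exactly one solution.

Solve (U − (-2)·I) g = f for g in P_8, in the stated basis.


write g with unknown coordinates in the stated basis and equate coefficients in (U − (-2)·I) g = f
solving from the highest basis element down gives g = x^4 - 30x^2 - 40x + 143/3
check: U g = 60x^2 + 76x - 286/3
so U g − (-2)·g = 2x^4 - 4x = f ✓

the result is g(x) = x^4 - 30x^2 - 40x + 143/3


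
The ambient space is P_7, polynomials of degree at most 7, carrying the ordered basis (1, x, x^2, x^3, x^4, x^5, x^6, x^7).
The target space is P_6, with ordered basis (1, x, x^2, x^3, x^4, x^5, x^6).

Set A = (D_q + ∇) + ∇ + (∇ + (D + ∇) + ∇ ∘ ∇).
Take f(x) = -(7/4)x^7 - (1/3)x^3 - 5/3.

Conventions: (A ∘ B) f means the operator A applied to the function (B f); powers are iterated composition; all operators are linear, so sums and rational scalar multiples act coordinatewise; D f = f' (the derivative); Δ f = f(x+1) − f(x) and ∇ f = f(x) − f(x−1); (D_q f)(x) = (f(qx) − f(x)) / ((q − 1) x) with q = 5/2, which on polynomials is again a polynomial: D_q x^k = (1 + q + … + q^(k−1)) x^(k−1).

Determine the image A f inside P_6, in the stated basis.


D_q f = -(181993/256)x^6 - (13/4)x^2
∇ f = -(49/4)x^6 + (147/4)x^5 - (245/4)x^4 + (245/4)x^3 - (151/4)x^2 + (53/4)x - 25/12
(D_q + ∇) f = -(185129/256)x^6 + (147/4)x^5 - (245/4)x^4 + (245/4)x^3 - 41x^2 + (53/4)x - 25/12
∇ f = -(49/4)x^6 + (147/4)x^5 - (245/4)x^4 + (245/4)x^3 - (151/4)x^2 + (53/4)x - 25/12
∇ f = -(49/4)x^6 + (147/4)x^5 - (245/4)x^4 + (245/4)x^3 - (151/4)x^2 + (53/4)x - 25/12
D f = -(49/4)x^6 - x^2
∇ f = -(49/4)x^6 + (147/4)x^5 - (245/4)x^4 + (245/4)x^3 - (151/4)x^2 + (53/4)x - 25/12
(D + ∇) f = -(49/2)x^6 + (147/4)x^5 - (245/4)x^4 + (245/4)x^3 - (155/4)x^2 + (53/4)x - 25/12
∇ f = -(49/4)x^6 + (147/4)x^5 - (245/4)x^4 + (245/4)x^3 - (151/4)x^2 + (53/4)x - 25/12
∇ ∇ f = -(147/2)x^5 + (735/2)x^4 - (1715/2)x^3 + (2205/2)x^2 - (1523/2)x + 445/2
(∇ + (D + ∇) + ∇ ∘ ∇) f = -(147/4)x^6 + 245x^4 - 735x^3 + 1026x^2 - 735x + 655/3
((D_q + ∇) + ∇ + (∇ + (D + ∇) + ∇ ∘ ∇)) f = -(197673/256)x^6 + (147/2)x^5 + (245/2)x^4 - (1225/2)x^3 + (3789/4)x^2 - (1417/2)x + 1285/6

the image equals g(x) = -(197673/256)x^6 + (147/2)x^5 + (245/2)x^4 - (1225/2)x^3 + (3789/4)x^2 - (1417/2)x + 1285/6


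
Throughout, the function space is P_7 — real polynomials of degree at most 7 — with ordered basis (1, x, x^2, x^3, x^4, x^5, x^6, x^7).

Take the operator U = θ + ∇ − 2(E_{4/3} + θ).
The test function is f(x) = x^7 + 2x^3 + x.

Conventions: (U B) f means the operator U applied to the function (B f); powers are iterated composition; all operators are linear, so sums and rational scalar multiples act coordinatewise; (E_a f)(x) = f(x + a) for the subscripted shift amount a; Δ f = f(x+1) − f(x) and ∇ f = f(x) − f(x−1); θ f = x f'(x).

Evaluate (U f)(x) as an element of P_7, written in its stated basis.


the image equals g(x) = -9x^7 - (35/3)x^6 - (287/3)x^5 - (3535/27)x^4 - (21565/81)x^3 - (13445/81)x^2 - (84560/729)x - 50588/2187

θ f = 7x^7 + 6x^3 + x
∇ f = 7x^6 - 21x^5 + 35x^4 - 35x^3 + 27x^2 - 13x + 4
E_{4/3} f = x^7 + (28/3)x^6 + (112/3)x^5 + (2240/27)x^4 + (9122/81)x^3 + (7816/81)x^2 + (37177/729)x + 29668/2187
θ f = 7x^7 + 6x^3 + x
(E_{4/3} + θ) f = 8x^7 + (28/3)x^6 + (112/3)x^5 + (2240/27)x^4 + (9608/81)x^3 + (7816/81)x^2 + (37906/729)x + 29668/2187
(-2(E_{4/3} + θ)) f = -16x^7 - (56/3)x^6 - (224/3)x^5 - (4480/27)x^4 - (19216/81)x^3 - (15632/81)x^2 - (75812/729)x - 59336/2187
(θ + ∇ − 2(E_{4/3} + θ)) f = -9x^7 - (35/3)x^6 - (287/3)x^5 - (3535/27)x^4 - (21565/81)x^3 - (13445/81)x^2 - (84560/729)x - 50588/2187


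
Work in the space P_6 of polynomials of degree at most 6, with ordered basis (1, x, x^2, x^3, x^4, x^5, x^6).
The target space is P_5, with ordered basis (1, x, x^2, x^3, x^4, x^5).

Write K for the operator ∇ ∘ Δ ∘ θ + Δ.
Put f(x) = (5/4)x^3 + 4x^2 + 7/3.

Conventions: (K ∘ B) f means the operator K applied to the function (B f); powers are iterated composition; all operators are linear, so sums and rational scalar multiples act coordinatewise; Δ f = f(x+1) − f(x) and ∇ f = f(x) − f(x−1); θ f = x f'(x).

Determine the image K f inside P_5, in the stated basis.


the result is g(x) = (15/4)x^2 + (137/4)x + 85/4

θ f = (15/4)x^3 + 8x^2
Δ θ f = (45/4)x^2 + (109/4)x + 47/4
∇ Δ θ f = (45/2)x + 16
Δ f = (15/4)x^2 + (47/4)x + 21/4
(∇ ∘ Δ ∘ θ + Δ) f = (15/4)x^2 + (137/4)x + 85/4


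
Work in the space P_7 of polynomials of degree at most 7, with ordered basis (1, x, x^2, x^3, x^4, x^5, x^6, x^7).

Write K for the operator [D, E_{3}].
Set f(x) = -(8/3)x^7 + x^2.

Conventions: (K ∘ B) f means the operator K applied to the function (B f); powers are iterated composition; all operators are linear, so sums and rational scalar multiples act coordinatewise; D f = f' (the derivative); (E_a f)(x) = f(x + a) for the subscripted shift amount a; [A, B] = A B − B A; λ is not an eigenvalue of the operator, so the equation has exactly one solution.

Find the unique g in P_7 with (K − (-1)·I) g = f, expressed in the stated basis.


write g with unknown coordinates in the stated basis and equate coefficients in (K − (-1)·I) g = f
solving from the highest basis element down gives g = -(8/3)x^7 + x^2
check: K g = 0
so K g − (-1)·g = -(8/3)x^7 + x^2 = f ✓

the result is g(x) = -(8/3)x^7 + x^2


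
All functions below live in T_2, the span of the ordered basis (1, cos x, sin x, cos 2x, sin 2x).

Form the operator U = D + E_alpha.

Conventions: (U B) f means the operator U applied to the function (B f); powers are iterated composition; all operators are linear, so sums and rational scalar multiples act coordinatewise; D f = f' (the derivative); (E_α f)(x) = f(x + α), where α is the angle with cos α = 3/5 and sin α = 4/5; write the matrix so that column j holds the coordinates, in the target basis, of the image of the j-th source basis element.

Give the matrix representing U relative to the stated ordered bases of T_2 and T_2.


the matrix is [[1, 0, 0, 0, 0]; [0, 3/5, 9/5, 0, 0]; [0, -9/5, 3/5, 0, 0]; [0, 0, 0, -7/25, 74/25]; [0, 0, 0, -74/25, -7/25]] (rows listed top to bottom)

image of 1: 1
image of cos x: (3/5)cos x - (9/5)sin x
image of sin x: (9/5)cos x + (3/5)sin x
image of cos 2x: -(7/25)cos 2x - (74/25)sin 2x
image of sin 2x: (74/25)cos 2x - (7/25)sin 2x
each image's coordinates form column j of the matrix
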